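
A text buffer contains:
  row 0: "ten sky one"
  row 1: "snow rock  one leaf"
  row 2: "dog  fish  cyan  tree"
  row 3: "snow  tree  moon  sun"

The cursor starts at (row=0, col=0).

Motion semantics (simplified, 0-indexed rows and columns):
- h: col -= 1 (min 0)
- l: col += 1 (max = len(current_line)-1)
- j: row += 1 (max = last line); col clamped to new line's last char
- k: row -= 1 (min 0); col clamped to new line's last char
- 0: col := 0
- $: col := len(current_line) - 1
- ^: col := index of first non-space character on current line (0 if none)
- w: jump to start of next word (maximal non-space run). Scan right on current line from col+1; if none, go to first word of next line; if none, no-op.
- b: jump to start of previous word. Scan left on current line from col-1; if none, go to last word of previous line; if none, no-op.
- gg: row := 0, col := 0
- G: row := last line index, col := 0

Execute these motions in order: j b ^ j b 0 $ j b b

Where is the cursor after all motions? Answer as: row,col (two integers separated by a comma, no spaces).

Answer: 1,0

Derivation:
After 1 (j): row=1 col=0 char='s'
After 2 (b): row=0 col=8 char='o'
After 3 (^): row=0 col=0 char='t'
After 4 (j): row=1 col=0 char='s'
After 5 (b): row=0 col=8 char='o'
After 6 (0): row=0 col=0 char='t'
After 7 ($): row=0 col=10 char='e'
After 8 (j): row=1 col=10 char='_'
After 9 (b): row=1 col=5 char='r'
After 10 (b): row=1 col=0 char='s'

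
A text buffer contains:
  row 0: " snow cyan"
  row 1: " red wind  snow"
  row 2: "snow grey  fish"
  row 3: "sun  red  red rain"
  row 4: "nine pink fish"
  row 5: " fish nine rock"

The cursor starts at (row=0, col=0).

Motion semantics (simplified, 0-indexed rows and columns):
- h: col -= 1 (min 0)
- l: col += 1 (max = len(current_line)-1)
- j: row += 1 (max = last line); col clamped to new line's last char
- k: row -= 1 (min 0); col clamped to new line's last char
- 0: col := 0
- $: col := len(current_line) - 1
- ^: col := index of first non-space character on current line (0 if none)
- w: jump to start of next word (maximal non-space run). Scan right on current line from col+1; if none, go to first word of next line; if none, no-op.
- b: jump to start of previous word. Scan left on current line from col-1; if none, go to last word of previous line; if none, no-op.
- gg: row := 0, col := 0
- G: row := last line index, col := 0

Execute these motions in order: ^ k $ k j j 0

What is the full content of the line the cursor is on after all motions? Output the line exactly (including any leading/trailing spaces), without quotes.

After 1 (^): row=0 col=1 char='s'
After 2 (k): row=0 col=1 char='s'
After 3 ($): row=0 col=9 char='n'
After 4 (k): row=0 col=9 char='n'
After 5 (j): row=1 col=9 char='_'
After 6 (j): row=2 col=9 char='_'
After 7 (0): row=2 col=0 char='s'

Answer: snow grey  fish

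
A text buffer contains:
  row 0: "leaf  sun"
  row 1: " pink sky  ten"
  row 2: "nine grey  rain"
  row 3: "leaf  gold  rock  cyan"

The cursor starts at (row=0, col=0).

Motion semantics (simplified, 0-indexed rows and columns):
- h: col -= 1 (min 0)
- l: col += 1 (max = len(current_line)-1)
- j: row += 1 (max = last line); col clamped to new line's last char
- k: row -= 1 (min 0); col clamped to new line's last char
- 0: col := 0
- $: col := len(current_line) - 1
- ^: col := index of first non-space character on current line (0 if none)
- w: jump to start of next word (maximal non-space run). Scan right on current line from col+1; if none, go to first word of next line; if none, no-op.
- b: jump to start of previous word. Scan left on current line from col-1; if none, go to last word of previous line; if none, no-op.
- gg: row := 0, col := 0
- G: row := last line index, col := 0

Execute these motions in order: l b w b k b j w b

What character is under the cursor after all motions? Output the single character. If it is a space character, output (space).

Answer: s

Derivation:
After 1 (l): row=0 col=1 char='e'
After 2 (b): row=0 col=0 char='l'
After 3 (w): row=0 col=6 char='s'
After 4 (b): row=0 col=0 char='l'
After 5 (k): row=0 col=0 char='l'
After 6 (b): row=0 col=0 char='l'
After 7 (j): row=1 col=0 char='_'
After 8 (w): row=1 col=1 char='p'
After 9 (b): row=0 col=6 char='s'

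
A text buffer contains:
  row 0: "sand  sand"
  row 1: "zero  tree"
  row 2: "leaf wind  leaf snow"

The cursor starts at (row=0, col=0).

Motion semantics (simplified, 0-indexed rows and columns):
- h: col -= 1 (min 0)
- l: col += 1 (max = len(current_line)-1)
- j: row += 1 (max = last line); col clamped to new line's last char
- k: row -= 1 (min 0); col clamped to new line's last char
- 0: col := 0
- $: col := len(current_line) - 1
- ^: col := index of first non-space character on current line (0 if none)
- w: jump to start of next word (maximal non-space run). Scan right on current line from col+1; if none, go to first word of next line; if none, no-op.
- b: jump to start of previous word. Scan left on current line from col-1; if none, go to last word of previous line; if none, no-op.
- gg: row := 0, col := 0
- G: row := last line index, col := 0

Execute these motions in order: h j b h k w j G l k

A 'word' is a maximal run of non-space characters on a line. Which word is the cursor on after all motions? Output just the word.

After 1 (h): row=0 col=0 char='s'
After 2 (j): row=1 col=0 char='z'
After 3 (b): row=0 col=6 char='s'
After 4 (h): row=0 col=5 char='_'
After 5 (k): row=0 col=5 char='_'
After 6 (w): row=0 col=6 char='s'
After 7 (j): row=1 col=6 char='t'
After 8 (G): row=2 col=0 char='l'
After 9 (l): row=2 col=1 char='e'
After 10 (k): row=1 col=1 char='e'

Answer: zero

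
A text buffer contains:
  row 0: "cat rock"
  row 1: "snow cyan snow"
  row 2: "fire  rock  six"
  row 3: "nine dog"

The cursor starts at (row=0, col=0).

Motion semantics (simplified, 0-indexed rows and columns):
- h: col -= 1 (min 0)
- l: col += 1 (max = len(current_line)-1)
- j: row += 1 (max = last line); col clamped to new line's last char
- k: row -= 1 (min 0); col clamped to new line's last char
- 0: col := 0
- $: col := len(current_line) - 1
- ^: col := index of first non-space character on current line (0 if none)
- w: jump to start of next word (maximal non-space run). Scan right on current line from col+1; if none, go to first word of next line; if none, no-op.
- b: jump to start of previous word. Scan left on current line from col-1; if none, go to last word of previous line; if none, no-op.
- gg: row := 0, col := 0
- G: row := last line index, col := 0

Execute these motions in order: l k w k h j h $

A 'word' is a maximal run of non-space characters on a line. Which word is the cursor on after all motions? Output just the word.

Answer: snow

Derivation:
After 1 (l): row=0 col=1 char='a'
After 2 (k): row=0 col=1 char='a'
After 3 (w): row=0 col=4 char='r'
After 4 (k): row=0 col=4 char='r'
After 5 (h): row=0 col=3 char='_'
After 6 (j): row=1 col=3 char='w'
After 7 (h): row=1 col=2 char='o'
After 8 ($): row=1 col=13 char='w'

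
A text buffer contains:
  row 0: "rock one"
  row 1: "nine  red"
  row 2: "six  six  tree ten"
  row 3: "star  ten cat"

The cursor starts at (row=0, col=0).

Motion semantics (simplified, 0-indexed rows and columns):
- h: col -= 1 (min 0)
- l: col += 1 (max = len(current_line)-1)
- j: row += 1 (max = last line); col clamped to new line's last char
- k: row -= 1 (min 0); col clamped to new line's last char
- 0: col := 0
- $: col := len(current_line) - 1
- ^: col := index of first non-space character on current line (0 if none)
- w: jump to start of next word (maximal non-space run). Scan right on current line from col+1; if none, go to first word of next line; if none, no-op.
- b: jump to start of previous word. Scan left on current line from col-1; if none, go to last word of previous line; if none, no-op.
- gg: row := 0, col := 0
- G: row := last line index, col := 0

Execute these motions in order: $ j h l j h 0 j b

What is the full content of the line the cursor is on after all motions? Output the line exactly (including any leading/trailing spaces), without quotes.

After 1 ($): row=0 col=7 char='e'
After 2 (j): row=1 col=7 char='e'
After 3 (h): row=1 col=6 char='r'
After 4 (l): row=1 col=7 char='e'
After 5 (j): row=2 col=7 char='x'
After 6 (h): row=2 col=6 char='i'
After 7 (0): row=2 col=0 char='s'
After 8 (j): row=3 col=0 char='s'
After 9 (b): row=2 col=15 char='t'

Answer: six  six  tree ten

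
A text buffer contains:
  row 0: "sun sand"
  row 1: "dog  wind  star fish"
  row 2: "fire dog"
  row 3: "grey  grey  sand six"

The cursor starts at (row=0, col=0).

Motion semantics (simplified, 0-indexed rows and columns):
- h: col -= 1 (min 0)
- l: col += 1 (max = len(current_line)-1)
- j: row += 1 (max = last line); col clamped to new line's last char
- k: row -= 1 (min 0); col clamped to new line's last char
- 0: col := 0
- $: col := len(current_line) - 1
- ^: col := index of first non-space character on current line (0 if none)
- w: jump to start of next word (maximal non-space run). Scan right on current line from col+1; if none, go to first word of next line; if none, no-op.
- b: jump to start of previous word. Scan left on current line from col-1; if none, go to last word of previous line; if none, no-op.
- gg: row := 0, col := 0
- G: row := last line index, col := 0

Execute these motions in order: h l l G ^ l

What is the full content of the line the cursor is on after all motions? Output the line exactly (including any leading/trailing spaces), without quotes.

Answer: grey  grey  sand six

Derivation:
After 1 (h): row=0 col=0 char='s'
After 2 (l): row=0 col=1 char='u'
After 3 (l): row=0 col=2 char='n'
After 4 (G): row=3 col=0 char='g'
After 5 (^): row=3 col=0 char='g'
After 6 (l): row=3 col=1 char='r'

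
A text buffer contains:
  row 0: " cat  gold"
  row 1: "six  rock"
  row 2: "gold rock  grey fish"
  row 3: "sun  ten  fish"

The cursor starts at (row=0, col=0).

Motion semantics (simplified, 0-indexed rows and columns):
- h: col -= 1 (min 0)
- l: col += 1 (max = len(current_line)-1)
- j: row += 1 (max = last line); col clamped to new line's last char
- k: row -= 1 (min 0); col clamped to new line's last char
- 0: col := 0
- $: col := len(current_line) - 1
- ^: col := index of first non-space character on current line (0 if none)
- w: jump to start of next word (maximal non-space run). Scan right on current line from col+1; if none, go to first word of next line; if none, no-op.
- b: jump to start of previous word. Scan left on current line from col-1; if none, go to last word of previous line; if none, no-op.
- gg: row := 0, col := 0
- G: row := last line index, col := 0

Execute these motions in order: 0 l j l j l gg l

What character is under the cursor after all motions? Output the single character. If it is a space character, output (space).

Answer: c

Derivation:
After 1 (0): row=0 col=0 char='_'
After 2 (l): row=0 col=1 char='c'
After 3 (j): row=1 col=1 char='i'
After 4 (l): row=1 col=2 char='x'
After 5 (j): row=2 col=2 char='l'
After 6 (l): row=2 col=3 char='d'
After 7 (gg): row=0 col=0 char='_'
After 8 (l): row=0 col=1 char='c'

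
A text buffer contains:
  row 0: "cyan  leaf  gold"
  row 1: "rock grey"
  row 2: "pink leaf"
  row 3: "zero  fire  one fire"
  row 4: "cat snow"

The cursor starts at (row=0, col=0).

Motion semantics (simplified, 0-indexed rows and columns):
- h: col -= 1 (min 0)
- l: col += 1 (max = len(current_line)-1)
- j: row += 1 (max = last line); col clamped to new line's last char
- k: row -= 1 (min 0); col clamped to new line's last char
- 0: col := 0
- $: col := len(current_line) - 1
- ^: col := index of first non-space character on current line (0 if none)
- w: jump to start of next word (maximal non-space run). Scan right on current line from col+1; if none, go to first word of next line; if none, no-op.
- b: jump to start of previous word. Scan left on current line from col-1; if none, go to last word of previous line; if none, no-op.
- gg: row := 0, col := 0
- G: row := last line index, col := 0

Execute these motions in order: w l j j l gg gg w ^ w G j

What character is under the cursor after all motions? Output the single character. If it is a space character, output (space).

After 1 (w): row=0 col=6 char='l'
After 2 (l): row=0 col=7 char='e'
After 3 (j): row=1 col=7 char='e'
After 4 (j): row=2 col=7 char='a'
After 5 (l): row=2 col=8 char='f'
After 6 (gg): row=0 col=0 char='c'
After 7 (gg): row=0 col=0 char='c'
After 8 (w): row=0 col=6 char='l'
After 9 (^): row=0 col=0 char='c'
After 10 (w): row=0 col=6 char='l'
After 11 (G): row=4 col=0 char='c'
After 12 (j): row=4 col=0 char='c'

Answer: c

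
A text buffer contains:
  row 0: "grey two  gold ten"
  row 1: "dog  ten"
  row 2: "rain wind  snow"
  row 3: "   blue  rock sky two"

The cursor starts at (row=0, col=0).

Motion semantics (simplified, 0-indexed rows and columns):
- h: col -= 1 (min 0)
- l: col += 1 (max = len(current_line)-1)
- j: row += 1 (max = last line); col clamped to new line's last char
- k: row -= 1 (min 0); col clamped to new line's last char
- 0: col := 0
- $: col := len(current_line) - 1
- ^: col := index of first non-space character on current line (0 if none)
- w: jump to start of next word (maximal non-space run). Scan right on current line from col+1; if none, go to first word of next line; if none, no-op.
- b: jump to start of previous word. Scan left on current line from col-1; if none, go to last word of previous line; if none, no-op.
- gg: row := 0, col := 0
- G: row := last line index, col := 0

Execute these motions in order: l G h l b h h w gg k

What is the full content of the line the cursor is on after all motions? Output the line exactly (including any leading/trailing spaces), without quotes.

After 1 (l): row=0 col=1 char='r'
After 2 (G): row=3 col=0 char='_'
After 3 (h): row=3 col=0 char='_'
After 4 (l): row=3 col=1 char='_'
After 5 (b): row=2 col=11 char='s'
After 6 (h): row=2 col=10 char='_'
After 7 (h): row=2 col=9 char='_'
After 8 (w): row=2 col=11 char='s'
After 9 (gg): row=0 col=0 char='g'
After 10 (k): row=0 col=0 char='g'

Answer: grey two  gold ten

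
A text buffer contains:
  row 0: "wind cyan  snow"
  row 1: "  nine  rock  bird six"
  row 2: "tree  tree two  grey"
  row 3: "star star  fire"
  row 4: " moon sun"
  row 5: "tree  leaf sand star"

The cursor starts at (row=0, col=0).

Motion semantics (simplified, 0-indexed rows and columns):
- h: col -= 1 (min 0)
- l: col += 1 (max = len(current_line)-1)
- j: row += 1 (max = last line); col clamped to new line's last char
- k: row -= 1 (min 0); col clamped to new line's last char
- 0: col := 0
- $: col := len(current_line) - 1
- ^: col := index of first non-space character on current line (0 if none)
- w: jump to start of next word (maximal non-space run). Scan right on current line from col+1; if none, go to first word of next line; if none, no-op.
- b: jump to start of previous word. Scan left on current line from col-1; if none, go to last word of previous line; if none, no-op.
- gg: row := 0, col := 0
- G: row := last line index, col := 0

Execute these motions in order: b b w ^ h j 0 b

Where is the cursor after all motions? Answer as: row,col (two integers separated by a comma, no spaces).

After 1 (b): row=0 col=0 char='w'
After 2 (b): row=0 col=0 char='w'
After 3 (w): row=0 col=5 char='c'
After 4 (^): row=0 col=0 char='w'
After 5 (h): row=0 col=0 char='w'
After 6 (j): row=1 col=0 char='_'
After 7 (0): row=1 col=0 char='_'
After 8 (b): row=0 col=11 char='s'

Answer: 0,11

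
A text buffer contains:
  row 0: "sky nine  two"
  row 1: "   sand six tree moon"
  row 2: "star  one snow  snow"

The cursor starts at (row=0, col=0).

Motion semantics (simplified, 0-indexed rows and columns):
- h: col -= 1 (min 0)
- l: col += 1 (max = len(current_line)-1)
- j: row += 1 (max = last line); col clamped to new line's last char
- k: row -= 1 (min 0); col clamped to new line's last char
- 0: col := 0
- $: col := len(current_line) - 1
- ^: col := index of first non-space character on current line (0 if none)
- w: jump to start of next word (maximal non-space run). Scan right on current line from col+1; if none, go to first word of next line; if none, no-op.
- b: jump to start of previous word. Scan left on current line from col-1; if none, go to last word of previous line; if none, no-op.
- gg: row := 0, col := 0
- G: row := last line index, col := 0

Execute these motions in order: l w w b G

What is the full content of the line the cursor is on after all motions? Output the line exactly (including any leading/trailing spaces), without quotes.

Answer: star  one snow  snow

Derivation:
After 1 (l): row=0 col=1 char='k'
After 2 (w): row=0 col=4 char='n'
After 3 (w): row=0 col=10 char='t'
After 4 (b): row=0 col=4 char='n'
After 5 (G): row=2 col=0 char='s'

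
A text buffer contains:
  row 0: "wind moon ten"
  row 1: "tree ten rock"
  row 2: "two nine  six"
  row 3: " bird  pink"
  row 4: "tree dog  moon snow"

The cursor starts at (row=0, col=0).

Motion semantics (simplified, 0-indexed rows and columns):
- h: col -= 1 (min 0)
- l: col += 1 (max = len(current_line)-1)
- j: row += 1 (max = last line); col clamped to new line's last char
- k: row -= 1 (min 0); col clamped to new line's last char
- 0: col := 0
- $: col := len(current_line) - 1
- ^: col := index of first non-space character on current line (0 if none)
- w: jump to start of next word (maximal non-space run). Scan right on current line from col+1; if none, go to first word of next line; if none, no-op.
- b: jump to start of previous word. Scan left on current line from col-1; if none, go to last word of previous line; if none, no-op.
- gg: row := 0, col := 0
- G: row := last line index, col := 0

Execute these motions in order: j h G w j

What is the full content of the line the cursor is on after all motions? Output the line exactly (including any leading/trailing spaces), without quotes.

Answer: tree dog  moon snow

Derivation:
After 1 (j): row=1 col=0 char='t'
After 2 (h): row=1 col=0 char='t'
After 3 (G): row=4 col=0 char='t'
After 4 (w): row=4 col=5 char='d'
After 5 (j): row=4 col=5 char='d'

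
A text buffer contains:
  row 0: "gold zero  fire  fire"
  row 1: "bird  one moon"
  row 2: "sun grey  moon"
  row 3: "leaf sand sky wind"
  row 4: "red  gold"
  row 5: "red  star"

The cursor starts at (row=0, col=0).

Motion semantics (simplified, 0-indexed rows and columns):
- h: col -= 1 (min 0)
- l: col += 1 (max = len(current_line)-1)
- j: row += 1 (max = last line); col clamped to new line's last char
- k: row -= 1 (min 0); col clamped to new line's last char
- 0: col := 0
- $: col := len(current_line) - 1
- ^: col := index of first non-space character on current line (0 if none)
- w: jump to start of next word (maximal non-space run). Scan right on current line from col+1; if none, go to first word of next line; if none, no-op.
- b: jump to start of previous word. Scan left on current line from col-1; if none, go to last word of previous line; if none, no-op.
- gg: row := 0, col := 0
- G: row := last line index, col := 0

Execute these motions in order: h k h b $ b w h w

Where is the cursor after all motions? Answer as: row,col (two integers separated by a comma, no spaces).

After 1 (h): row=0 col=0 char='g'
After 2 (k): row=0 col=0 char='g'
After 3 (h): row=0 col=0 char='g'
After 4 (b): row=0 col=0 char='g'
After 5 ($): row=0 col=20 char='e'
After 6 (b): row=0 col=17 char='f'
After 7 (w): row=1 col=0 char='b'
After 8 (h): row=1 col=0 char='b'
After 9 (w): row=1 col=6 char='o'

Answer: 1,6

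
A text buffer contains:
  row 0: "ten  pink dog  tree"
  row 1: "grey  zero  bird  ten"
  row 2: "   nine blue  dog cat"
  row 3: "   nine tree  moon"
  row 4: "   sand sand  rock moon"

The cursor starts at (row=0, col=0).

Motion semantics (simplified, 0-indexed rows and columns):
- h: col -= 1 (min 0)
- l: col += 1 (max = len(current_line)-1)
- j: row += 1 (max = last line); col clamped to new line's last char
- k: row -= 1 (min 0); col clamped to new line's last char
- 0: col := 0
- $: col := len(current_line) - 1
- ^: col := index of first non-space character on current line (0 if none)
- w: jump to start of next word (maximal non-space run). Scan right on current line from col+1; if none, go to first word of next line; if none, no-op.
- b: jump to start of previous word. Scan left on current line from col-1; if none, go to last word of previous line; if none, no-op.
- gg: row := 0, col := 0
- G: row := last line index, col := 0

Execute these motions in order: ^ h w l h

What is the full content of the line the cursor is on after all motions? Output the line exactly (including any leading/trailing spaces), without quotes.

After 1 (^): row=0 col=0 char='t'
After 2 (h): row=0 col=0 char='t'
After 3 (w): row=0 col=5 char='p'
After 4 (l): row=0 col=6 char='i'
After 5 (h): row=0 col=5 char='p'

Answer: ten  pink dog  tree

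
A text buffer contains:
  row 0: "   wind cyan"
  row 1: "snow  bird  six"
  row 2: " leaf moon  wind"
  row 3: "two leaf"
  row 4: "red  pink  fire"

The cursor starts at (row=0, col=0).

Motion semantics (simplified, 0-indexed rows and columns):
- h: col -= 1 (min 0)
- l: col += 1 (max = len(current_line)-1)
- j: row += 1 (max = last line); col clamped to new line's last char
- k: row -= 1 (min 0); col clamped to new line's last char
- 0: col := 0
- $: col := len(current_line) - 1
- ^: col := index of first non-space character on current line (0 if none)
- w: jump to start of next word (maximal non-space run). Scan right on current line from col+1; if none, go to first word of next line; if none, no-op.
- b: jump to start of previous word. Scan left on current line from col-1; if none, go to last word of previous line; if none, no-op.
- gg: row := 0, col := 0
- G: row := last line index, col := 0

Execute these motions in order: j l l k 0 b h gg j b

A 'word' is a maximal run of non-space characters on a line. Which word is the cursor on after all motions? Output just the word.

After 1 (j): row=1 col=0 char='s'
After 2 (l): row=1 col=1 char='n'
After 3 (l): row=1 col=2 char='o'
After 4 (k): row=0 col=2 char='_'
After 5 (0): row=0 col=0 char='_'
After 6 (b): row=0 col=0 char='_'
After 7 (h): row=0 col=0 char='_'
After 8 (gg): row=0 col=0 char='_'
After 9 (j): row=1 col=0 char='s'
After 10 (b): row=0 col=8 char='c'

Answer: cyan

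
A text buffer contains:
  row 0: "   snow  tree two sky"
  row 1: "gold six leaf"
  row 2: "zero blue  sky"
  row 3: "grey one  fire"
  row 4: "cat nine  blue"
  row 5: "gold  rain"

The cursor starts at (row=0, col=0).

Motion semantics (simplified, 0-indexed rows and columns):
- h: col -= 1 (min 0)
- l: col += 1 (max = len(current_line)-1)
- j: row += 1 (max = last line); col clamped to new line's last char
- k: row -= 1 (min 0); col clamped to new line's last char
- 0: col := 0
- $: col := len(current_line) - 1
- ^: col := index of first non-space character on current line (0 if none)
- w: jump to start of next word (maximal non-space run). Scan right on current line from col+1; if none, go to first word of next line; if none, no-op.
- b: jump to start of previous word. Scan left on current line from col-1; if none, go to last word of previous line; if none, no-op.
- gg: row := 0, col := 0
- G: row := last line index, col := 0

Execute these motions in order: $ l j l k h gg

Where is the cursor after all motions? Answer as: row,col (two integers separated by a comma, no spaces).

Answer: 0,0

Derivation:
After 1 ($): row=0 col=20 char='y'
After 2 (l): row=0 col=20 char='y'
After 3 (j): row=1 col=12 char='f'
After 4 (l): row=1 col=12 char='f'
After 5 (k): row=0 col=12 char='e'
After 6 (h): row=0 col=11 char='e'
After 7 (gg): row=0 col=0 char='_'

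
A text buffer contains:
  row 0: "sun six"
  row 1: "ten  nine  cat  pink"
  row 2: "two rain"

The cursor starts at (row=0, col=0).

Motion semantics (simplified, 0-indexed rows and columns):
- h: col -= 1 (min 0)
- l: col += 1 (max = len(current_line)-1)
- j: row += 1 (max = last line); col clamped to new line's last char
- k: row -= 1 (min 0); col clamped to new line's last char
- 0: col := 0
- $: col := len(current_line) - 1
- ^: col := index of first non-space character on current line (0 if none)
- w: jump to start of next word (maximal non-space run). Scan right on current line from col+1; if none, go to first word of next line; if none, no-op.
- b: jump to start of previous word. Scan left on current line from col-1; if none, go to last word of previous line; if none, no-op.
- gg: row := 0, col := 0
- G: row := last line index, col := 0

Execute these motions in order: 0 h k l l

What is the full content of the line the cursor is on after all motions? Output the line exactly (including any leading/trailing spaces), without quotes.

After 1 (0): row=0 col=0 char='s'
After 2 (h): row=0 col=0 char='s'
After 3 (k): row=0 col=0 char='s'
After 4 (l): row=0 col=1 char='u'
After 5 (l): row=0 col=2 char='n'

Answer: sun six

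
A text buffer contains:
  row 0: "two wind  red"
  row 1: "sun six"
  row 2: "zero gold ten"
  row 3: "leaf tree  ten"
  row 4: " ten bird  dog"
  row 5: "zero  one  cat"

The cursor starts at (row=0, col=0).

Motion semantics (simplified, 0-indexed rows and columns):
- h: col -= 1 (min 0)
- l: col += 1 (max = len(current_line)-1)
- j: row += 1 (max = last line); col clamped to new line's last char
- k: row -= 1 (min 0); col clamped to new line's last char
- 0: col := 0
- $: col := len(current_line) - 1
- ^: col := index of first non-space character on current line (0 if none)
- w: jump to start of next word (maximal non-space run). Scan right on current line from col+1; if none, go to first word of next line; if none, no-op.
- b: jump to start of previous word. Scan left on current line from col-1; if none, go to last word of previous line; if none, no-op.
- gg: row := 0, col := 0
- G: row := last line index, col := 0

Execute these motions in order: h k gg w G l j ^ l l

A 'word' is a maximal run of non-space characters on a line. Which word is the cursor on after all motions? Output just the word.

Answer: zero

Derivation:
After 1 (h): row=0 col=0 char='t'
After 2 (k): row=0 col=0 char='t'
After 3 (gg): row=0 col=0 char='t'
After 4 (w): row=0 col=4 char='w'
After 5 (G): row=5 col=0 char='z'
After 6 (l): row=5 col=1 char='e'
After 7 (j): row=5 col=1 char='e'
After 8 (^): row=5 col=0 char='z'
After 9 (l): row=5 col=1 char='e'
After 10 (l): row=5 col=2 char='r'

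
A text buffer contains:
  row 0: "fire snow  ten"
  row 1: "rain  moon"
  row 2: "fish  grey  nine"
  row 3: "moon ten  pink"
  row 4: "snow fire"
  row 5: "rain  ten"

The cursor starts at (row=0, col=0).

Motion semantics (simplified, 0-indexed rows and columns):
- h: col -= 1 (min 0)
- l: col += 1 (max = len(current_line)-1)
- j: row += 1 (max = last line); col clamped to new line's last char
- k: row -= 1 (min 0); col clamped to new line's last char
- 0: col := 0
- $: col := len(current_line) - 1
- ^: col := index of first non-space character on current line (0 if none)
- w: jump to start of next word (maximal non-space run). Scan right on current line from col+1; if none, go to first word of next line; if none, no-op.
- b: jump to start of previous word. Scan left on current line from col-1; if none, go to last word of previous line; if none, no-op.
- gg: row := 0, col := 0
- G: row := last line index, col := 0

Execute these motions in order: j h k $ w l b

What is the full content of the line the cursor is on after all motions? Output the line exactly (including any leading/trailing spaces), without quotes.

Answer: rain  moon

Derivation:
After 1 (j): row=1 col=0 char='r'
After 2 (h): row=1 col=0 char='r'
After 3 (k): row=0 col=0 char='f'
After 4 ($): row=0 col=13 char='n'
After 5 (w): row=1 col=0 char='r'
After 6 (l): row=1 col=1 char='a'
After 7 (b): row=1 col=0 char='r'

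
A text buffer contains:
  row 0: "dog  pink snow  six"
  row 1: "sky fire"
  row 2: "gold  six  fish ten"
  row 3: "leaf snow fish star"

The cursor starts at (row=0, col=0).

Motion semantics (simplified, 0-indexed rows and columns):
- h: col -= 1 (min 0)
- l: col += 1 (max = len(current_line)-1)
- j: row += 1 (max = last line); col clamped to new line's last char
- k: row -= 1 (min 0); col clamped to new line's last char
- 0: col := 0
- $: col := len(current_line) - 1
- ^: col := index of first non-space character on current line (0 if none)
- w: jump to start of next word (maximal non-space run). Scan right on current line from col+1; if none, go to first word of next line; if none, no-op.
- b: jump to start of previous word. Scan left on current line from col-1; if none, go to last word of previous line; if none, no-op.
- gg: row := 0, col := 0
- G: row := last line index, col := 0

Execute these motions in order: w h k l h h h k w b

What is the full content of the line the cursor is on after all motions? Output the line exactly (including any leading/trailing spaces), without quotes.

After 1 (w): row=0 col=5 char='p'
After 2 (h): row=0 col=4 char='_'
After 3 (k): row=0 col=4 char='_'
After 4 (l): row=0 col=5 char='p'
After 5 (h): row=0 col=4 char='_'
After 6 (h): row=0 col=3 char='_'
After 7 (h): row=0 col=2 char='g'
After 8 (k): row=0 col=2 char='g'
After 9 (w): row=0 col=5 char='p'
After 10 (b): row=0 col=0 char='d'

Answer: dog  pink snow  six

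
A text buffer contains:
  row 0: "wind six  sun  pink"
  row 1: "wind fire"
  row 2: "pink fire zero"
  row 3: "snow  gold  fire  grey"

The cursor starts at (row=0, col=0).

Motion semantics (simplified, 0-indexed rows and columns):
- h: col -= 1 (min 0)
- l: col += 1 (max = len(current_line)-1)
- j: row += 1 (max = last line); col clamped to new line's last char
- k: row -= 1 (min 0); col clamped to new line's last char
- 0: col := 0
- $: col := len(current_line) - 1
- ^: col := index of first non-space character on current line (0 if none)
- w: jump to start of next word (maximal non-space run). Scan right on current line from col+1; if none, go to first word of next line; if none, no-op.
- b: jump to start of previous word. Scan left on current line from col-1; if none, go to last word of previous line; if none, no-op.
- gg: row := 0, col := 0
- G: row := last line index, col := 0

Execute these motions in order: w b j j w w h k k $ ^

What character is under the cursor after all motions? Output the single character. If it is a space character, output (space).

Answer: w

Derivation:
After 1 (w): row=0 col=5 char='s'
After 2 (b): row=0 col=0 char='w'
After 3 (j): row=1 col=0 char='w'
After 4 (j): row=2 col=0 char='p'
After 5 (w): row=2 col=5 char='f'
After 6 (w): row=2 col=10 char='z'
After 7 (h): row=2 col=9 char='_'
After 8 (k): row=1 col=8 char='e'
After 9 (k): row=0 col=8 char='_'
After 10 ($): row=0 col=18 char='k'
After 11 (^): row=0 col=0 char='w'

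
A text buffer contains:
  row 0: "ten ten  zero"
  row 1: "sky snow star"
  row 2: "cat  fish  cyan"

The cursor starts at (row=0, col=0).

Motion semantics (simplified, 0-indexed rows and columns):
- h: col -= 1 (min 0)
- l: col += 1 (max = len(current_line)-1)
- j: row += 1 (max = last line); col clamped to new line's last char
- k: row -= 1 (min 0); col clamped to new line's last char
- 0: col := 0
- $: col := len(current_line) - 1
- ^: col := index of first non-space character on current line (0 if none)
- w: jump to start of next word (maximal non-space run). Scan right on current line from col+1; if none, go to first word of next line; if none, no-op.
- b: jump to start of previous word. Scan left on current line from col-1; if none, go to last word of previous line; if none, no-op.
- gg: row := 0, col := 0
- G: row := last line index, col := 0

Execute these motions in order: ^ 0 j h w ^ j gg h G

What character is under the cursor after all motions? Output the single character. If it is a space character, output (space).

After 1 (^): row=0 col=0 char='t'
After 2 (0): row=0 col=0 char='t'
After 3 (j): row=1 col=0 char='s'
After 4 (h): row=1 col=0 char='s'
After 5 (w): row=1 col=4 char='s'
After 6 (^): row=1 col=0 char='s'
After 7 (j): row=2 col=0 char='c'
After 8 (gg): row=0 col=0 char='t'
After 9 (h): row=0 col=0 char='t'
After 10 (G): row=2 col=0 char='c'

Answer: c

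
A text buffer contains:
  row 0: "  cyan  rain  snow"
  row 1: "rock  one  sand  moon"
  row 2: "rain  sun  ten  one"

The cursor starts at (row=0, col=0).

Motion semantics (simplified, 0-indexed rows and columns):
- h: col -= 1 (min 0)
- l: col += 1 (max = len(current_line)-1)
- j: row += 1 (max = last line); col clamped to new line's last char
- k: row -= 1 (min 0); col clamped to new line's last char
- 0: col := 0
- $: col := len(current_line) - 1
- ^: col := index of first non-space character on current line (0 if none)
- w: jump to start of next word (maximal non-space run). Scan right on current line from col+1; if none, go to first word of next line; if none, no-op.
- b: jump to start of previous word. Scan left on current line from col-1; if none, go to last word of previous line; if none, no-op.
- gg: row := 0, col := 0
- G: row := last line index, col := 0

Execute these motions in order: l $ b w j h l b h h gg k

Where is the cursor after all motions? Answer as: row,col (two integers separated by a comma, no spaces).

Answer: 0,0

Derivation:
After 1 (l): row=0 col=1 char='_'
After 2 ($): row=0 col=17 char='w'
After 3 (b): row=0 col=14 char='s'
After 4 (w): row=1 col=0 char='r'
After 5 (j): row=2 col=0 char='r'
After 6 (h): row=2 col=0 char='r'
After 7 (l): row=2 col=1 char='a'
After 8 (b): row=2 col=0 char='r'
After 9 (h): row=2 col=0 char='r'
After 10 (h): row=2 col=0 char='r'
After 11 (gg): row=0 col=0 char='_'
After 12 (k): row=0 col=0 char='_'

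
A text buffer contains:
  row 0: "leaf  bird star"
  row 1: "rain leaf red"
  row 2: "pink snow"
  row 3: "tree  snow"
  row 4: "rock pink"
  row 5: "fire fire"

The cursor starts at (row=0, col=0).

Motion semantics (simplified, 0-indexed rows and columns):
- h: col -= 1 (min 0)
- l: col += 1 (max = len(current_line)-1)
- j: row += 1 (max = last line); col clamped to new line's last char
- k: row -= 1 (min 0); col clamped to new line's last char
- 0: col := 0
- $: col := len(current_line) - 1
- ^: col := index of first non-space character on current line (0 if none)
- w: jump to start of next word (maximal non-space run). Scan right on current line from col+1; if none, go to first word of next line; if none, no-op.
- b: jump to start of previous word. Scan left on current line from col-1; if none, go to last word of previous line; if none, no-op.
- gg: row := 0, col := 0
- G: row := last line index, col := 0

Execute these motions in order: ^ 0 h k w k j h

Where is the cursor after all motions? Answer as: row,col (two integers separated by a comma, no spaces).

After 1 (^): row=0 col=0 char='l'
After 2 (0): row=0 col=0 char='l'
After 3 (h): row=0 col=0 char='l'
After 4 (k): row=0 col=0 char='l'
After 5 (w): row=0 col=6 char='b'
After 6 (k): row=0 col=6 char='b'
After 7 (j): row=1 col=6 char='e'
After 8 (h): row=1 col=5 char='l'

Answer: 1,5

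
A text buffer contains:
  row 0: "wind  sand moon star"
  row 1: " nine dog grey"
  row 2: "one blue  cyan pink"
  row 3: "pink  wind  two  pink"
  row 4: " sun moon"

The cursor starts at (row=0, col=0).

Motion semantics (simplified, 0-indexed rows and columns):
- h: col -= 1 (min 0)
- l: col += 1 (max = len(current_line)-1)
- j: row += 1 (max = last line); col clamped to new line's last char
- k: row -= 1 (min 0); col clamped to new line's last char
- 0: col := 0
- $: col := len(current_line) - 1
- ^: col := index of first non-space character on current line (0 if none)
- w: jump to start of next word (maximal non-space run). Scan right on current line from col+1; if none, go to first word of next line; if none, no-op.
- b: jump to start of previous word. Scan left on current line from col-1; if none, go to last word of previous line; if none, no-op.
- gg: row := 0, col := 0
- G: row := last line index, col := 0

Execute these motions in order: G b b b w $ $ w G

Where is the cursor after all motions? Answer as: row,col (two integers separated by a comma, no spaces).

Answer: 4,0

Derivation:
After 1 (G): row=4 col=0 char='_'
After 2 (b): row=3 col=17 char='p'
After 3 (b): row=3 col=12 char='t'
After 4 (b): row=3 col=6 char='w'
After 5 (w): row=3 col=12 char='t'
After 6 ($): row=3 col=20 char='k'
After 7 ($): row=3 col=20 char='k'
After 8 (w): row=4 col=1 char='s'
After 9 (G): row=4 col=0 char='_'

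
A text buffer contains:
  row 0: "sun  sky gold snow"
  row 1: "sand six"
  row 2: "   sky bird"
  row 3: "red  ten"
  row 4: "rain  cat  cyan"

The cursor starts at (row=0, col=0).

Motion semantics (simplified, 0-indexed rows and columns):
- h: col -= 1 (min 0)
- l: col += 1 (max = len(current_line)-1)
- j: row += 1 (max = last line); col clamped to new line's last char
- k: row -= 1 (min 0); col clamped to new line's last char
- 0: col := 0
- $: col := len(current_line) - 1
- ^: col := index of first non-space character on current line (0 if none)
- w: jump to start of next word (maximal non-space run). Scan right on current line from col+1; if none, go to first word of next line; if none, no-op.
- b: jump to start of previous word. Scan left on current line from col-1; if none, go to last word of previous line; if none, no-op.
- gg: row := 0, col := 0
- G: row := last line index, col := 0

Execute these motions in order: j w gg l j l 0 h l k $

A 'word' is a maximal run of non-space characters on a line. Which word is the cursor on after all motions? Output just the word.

Answer: snow

Derivation:
After 1 (j): row=1 col=0 char='s'
After 2 (w): row=1 col=5 char='s'
After 3 (gg): row=0 col=0 char='s'
After 4 (l): row=0 col=1 char='u'
After 5 (j): row=1 col=1 char='a'
After 6 (l): row=1 col=2 char='n'
After 7 (0): row=1 col=0 char='s'
After 8 (h): row=1 col=0 char='s'
After 9 (l): row=1 col=1 char='a'
After 10 (k): row=0 col=1 char='u'
After 11 ($): row=0 col=17 char='w'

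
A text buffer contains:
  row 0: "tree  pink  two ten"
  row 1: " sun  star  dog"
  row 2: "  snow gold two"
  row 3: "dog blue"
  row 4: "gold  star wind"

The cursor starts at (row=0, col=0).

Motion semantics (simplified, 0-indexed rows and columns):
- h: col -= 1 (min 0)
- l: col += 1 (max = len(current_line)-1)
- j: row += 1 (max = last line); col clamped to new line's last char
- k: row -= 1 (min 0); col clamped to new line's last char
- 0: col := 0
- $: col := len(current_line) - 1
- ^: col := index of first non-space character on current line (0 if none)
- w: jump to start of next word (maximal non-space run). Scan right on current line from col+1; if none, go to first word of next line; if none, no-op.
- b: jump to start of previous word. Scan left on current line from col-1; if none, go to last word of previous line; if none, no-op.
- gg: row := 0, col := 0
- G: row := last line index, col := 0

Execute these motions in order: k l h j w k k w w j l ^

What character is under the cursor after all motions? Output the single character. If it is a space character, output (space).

After 1 (k): row=0 col=0 char='t'
After 2 (l): row=0 col=1 char='r'
After 3 (h): row=0 col=0 char='t'
After 4 (j): row=1 col=0 char='_'
After 5 (w): row=1 col=1 char='s'
After 6 (k): row=0 col=1 char='r'
After 7 (k): row=0 col=1 char='r'
After 8 (w): row=0 col=6 char='p'
After 9 (w): row=0 col=12 char='t'
After 10 (j): row=1 col=12 char='d'
After 11 (l): row=1 col=13 char='o'
After 12 (^): row=1 col=1 char='s'

Answer: s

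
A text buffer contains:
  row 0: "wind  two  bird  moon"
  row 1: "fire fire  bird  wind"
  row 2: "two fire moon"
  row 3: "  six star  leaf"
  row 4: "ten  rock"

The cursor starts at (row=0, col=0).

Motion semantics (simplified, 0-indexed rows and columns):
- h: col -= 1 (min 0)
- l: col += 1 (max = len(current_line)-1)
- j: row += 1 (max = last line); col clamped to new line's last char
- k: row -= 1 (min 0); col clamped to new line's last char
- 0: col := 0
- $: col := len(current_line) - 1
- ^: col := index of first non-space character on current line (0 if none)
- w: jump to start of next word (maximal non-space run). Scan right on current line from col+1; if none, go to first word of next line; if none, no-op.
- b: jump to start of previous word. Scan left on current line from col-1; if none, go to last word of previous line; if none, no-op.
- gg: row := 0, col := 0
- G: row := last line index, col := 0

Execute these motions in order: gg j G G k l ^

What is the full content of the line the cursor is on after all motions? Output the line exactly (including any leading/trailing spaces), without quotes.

Answer:   six star  leaf

Derivation:
After 1 (gg): row=0 col=0 char='w'
After 2 (j): row=1 col=0 char='f'
After 3 (G): row=4 col=0 char='t'
After 4 (G): row=4 col=0 char='t'
After 5 (k): row=3 col=0 char='_'
After 6 (l): row=3 col=1 char='_'
After 7 (^): row=3 col=2 char='s'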